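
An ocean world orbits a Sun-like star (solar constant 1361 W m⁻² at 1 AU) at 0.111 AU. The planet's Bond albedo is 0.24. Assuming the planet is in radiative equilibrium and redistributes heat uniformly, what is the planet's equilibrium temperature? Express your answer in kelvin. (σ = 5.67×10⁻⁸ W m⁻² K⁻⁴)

T_eq ≈ 780 K

Flux at 0.111 AU: S = 1361/0.111² = 1.10×10⁵ W m⁻².
Energy balance: absorbed = emitted ⇒ πR²·S(1−A) = 4πR²·σT_eq⁴, so T_eq⁴ = S(1−A)/(4σ).
T_eq = [1.10×10⁵ × 0.76 / (4 × 5.67×10⁻⁸)]^(1/4) = (3.70×10¹¹)^(1/4) = 780 K.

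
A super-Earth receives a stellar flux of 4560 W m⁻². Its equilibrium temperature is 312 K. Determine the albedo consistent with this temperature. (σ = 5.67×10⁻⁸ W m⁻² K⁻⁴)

A ≈ 0.53

From T_eq⁴ = S(1−A)/(4σ): 1−A = 4σT_eq⁴/S.
1−A = 4 × 5.67×10⁻⁸ × (312)⁴ / 4560 = 0.471.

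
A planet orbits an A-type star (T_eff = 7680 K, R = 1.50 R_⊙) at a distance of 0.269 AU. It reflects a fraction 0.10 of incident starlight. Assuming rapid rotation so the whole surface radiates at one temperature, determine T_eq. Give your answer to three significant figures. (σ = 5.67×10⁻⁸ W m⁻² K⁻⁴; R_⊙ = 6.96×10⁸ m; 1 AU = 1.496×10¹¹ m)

R_⋆ = 1.50 × 6.96×10⁸ = 1.04×10⁹ m.
d = 0.269 AU = 4.02×10¹⁰ m.
L = 4πR_⋆²σT_⋆⁴ = 4π(1.04×10⁹)² × 5.67×10⁻⁸ × (7680)⁴ = 2.70×10²⁷ W.
S = L/(4πd²) = 1.33×10⁵ W m⁻².
Energy balance: absorbed = emitted ⇒ πR²·S(1−A) = 4πR²·σT_eq⁴, so T_eq⁴ = S(1−A)/(4σ).
T_eq = [1.33×10⁵ × 0.90 / (4 × 5.67×10⁻⁸)]^(1/4) = (5.27×10¹¹)^(1/4) = 852 K.

T_eq ≈ 852 K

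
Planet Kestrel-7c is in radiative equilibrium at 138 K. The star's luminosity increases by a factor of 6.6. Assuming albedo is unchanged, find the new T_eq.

T_eq ≈ 221 K

T_eq ∝ L^(1/4) · d^(−1/2).
T′ = 138 × 6.6^(1/4) = 221 K.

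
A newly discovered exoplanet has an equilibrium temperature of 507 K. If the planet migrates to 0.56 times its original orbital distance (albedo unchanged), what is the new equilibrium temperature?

T_eq ≈ 678 K

T_eq ∝ L^(1/4) · d^(−1/2).
T′ = 507 / 0.56^(1/2) = 678 K.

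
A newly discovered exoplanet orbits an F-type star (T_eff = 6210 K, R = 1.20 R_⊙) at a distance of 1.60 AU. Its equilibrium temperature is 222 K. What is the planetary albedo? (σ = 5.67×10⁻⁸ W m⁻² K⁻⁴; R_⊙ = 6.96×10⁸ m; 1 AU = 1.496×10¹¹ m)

R_⋆ = 1.20 × 6.96×10⁸ = 8.35×10⁸ m.
d = 1.60 AU = 2.39×10¹¹ m.
L = 4πR_⋆²σT_⋆⁴ = 4π(8.35×10⁸)² × 5.67×10⁻⁸ × (6210)⁴ = 7.39×10²⁶ W.
S = L/(4πd²) = 1030 W m⁻².
From T_eq⁴ = S(1−A)/(4σ): 1−A = 4σT_eq⁴/S.
1−A = 4 × 5.67×10⁻⁸ × (222)⁴ / 1030 = 0.537.

A ≈ 0.46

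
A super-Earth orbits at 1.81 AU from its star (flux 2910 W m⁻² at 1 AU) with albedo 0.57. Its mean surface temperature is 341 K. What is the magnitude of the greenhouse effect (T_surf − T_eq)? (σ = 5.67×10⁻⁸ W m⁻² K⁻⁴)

ΔT ≈ 138.4 K

S = 2910/1.81² = 888.3 W m⁻².
T_eq = [S(1−A)/(4σ)]^(1/4) = [888.3×0.43/(4×5.67×10⁻⁸)]^(1/4) = 202.6 K.
ΔT = T_surf − T_eq = 341 − 202.6.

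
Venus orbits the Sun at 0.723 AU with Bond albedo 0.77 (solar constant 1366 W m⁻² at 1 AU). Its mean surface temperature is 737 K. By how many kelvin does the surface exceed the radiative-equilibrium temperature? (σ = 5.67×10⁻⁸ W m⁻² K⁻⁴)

ΔT ≈ 510.1 K

S = 1366/0.723² = 2613 W m⁻².
T_eq = [S(1−A)/(4σ)]^(1/4) = [2613×0.23/(4×5.67×10⁻⁸)]^(1/4) = 226.9 K.
ΔT = T_surf − T_eq = 737 − 226.9.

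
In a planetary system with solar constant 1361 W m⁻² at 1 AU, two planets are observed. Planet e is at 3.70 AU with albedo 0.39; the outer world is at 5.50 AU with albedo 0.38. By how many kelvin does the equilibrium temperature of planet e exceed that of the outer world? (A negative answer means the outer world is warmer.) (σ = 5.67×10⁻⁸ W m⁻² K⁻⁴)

ΔT ≈ 22.6 K

T_eq = [S₀(1−A)/(4σd²)]^(1/4), so T ∝ (1−A)^(1/4) / √d.
T₁ = [1361×0.61/(4×5.67×10⁻⁸×3.70²)]^(1/4) = 127.87 K.
T₂ = [1361×0.62/(4×5.67×10⁻⁸×5.50²)]^(1/4) = 105.31 K.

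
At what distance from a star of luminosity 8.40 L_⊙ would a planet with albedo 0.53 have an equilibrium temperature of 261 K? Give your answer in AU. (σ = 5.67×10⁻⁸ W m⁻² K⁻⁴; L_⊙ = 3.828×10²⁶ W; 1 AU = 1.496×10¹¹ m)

L = 8.40 × 3.828×10²⁶ = 3.22×10²⁷ W.
From T_eq⁴ = L(1−A)/(16πσd²): d = √[L(1−A)/(16πσT_eq⁴)].
d = √[3.22×10²⁷ × 0.47 / (16π × 5.67×10⁻⁸ × (261)⁴)] = 3.38×10¹¹ m = 2.26 AU.

d ≈ 2.26 AU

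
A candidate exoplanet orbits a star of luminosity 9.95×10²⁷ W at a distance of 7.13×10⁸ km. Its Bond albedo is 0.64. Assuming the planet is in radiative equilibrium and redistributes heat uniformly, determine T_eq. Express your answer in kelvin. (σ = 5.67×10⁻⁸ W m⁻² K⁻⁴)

d = 7.13×10⁸ km = 7.13×10¹¹ m.
Flux: S = L/(4πd²) = 9.95×10²⁷/(4π×(7.13×10¹¹)²) = 1560 W m⁻².
Energy balance: absorbed = emitted ⇒ πR²·S(1−A) = 4πR²·σT_eq⁴, so T_eq⁴ = S(1−A)/(4σ).
T_eq = [1560 × 0.36 / (4 × 5.67×10⁻⁸)]^(1/4) = (2.47×10⁹)^(1/4) = 223 K.

T_eq ≈ 223 K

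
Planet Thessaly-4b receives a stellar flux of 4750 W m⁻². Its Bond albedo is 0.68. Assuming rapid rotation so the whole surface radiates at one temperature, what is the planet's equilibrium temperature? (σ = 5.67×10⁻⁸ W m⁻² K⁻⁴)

Energy balance: absorbed = emitted ⇒ πR²·S(1−A) = 4πR²·σT_eq⁴, so T_eq⁴ = S(1−A)/(4σ).
T_eq = [4750 × 0.32 / (4 × 5.67×10⁻⁸)]^(1/4) = (6.70×10⁹)^(1/4) = 286 K.

T_eq ≈ 286 K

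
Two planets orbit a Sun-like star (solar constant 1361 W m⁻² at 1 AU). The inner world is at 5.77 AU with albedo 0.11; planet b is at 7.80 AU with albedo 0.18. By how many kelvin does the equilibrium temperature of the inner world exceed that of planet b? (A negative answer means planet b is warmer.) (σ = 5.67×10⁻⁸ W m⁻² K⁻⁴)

ΔT ≈ 17.7 K

T_eq = [S₀(1−A)/(4σd²)]^(1/4), so T ∝ (1−A)^(1/4) / √d.
T₁ = [1361×0.89/(4×5.67×10⁻⁸×5.77²)]^(1/4) = 112.54 K.
T₂ = [1361×0.82/(4×5.67×10⁻⁸×7.80²)]^(1/4) = 94.83 K.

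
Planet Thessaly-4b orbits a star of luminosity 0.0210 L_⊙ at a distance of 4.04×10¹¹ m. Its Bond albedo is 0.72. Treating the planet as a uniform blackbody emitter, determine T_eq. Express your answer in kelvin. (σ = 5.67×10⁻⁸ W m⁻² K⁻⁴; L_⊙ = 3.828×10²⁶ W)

L = 0.0210 × 3.828×10²⁶ = 8.04×10²⁴ W.
Flux: S = L/(4πd²) = 8.04×10²⁴/(4π×(4.04×10¹¹)²) = 3.92 W m⁻².
Energy balance: absorbed = emitted ⇒ πR²·S(1−A) = 4πR²·σT_eq⁴, so T_eq⁴ = S(1−A)/(4σ).
T_eq = [3.92 × 0.28 / (4 × 5.67×10⁻⁸)]^(1/4) = (4.84×10⁶)^(1/4) = 46.9 K.

T_eq ≈ 46.9 K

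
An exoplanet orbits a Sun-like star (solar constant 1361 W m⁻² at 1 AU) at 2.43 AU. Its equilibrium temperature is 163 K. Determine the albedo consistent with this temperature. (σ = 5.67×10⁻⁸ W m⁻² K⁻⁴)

A ≈ 0.31

Flux at 2.43 AU: S = 1361/2.43² = 230 W m⁻².
From T_eq⁴ = S(1−A)/(4σ): 1−A = 4σT_eq⁴/S.
1−A = 4 × 5.67×10⁻⁸ × (163)⁴ / 230 = 0.695.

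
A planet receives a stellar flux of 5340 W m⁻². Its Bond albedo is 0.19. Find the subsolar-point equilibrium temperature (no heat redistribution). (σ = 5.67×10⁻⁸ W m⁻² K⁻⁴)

At the subsolar point the surface absorbs S(1−A) and emits σT⁴ per unit area — no factor of 4, since only the local patch is in balance.
T = [5340 × 0.81 / 5.67×10⁻⁸]^(1/4) = (7.63×10¹⁰)^(1/4) = 526 K.

T_ss ≈ 526 K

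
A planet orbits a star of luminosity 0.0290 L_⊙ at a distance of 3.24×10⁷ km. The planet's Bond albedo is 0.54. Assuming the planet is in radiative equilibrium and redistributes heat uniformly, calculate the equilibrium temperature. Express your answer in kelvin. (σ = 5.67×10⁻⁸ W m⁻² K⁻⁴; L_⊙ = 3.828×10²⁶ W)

d = 3.24×10⁷ km = 3.24×10¹⁰ m.
L = 0.0290 × 3.828×10²⁶ = 1.11×10²⁵ W.
Flux: S = L/(4πd²) = 1.11×10²⁵/(4π×(3.24×10¹⁰)²) = 842 W m⁻².
Energy balance: absorbed = emitted ⇒ πR²·S(1−A) = 4πR²·σT_eq⁴, so T_eq⁴ = S(1−A)/(4σ).
T_eq = [842 × 0.46 / (4 × 5.67×10⁻⁸)]^(1/4) = (1.71×10⁹)^(1/4) = 203 K.

T_eq ≈ 203 K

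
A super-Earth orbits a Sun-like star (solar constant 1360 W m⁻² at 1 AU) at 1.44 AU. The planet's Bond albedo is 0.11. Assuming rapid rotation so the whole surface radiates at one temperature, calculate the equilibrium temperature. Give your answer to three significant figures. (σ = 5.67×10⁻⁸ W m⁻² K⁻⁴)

Flux at 1.44 AU: S = 1360/1.44² = 656 W m⁻².
Energy balance: absorbed = emitted ⇒ πR²·S(1−A) = 4πR²·σT_eq⁴, so T_eq⁴ = S(1−A)/(4σ).
T_eq = [656 × 0.89 / (4 × 5.67×10⁻⁸)]^(1/4) = (2.57×10⁹)^(1/4) = 225 K.

T_eq ≈ 225 K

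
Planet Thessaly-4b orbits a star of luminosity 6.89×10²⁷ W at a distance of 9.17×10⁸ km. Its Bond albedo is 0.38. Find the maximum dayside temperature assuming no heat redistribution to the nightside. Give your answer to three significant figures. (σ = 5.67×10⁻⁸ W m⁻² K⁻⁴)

T_ss ≈ 291 K

d = 9.17×10⁸ km = 9.17×10¹¹ m.
Flux: S = L/(4πd²) = 6.89×10²⁷/(4π×(9.17×10¹¹)²) = 652 W m⁻².
With no redistribution each surface element balances locally: S(1−A) = σT⁴.
T = [652 × 0.62 / 5.67×10⁻⁸]^(1/4) = (7.13×10⁹)^(1/4) = 291 K.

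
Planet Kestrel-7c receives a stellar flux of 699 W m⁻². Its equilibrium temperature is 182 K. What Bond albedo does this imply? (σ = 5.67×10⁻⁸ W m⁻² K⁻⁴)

A ≈ 0.64

From T_eq⁴ = S(1−A)/(4σ): 1−A = 4σT_eq⁴/S.
1−A = 4 × 5.67×10⁻⁸ × (182)⁴ / 699 = 0.356.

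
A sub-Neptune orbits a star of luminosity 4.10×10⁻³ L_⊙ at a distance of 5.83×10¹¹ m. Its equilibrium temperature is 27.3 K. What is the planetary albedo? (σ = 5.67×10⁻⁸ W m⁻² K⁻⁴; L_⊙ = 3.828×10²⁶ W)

A ≈ 0.66

L = 4.10×10⁻³ × 3.828×10²⁶ = 1.57×10²⁴ W.
Flux: S = L/(4πd²) = 1.57×10²⁴/(4π×(5.83×10¹¹)²) = 0.367 W m⁻².
From T_eq⁴ = S(1−A)/(4σ): 1−A = 4σT_eq⁴/S.
1−A = 4 × 5.67×10⁻⁸ × (27.3)⁴ / 0.367 = 0.343.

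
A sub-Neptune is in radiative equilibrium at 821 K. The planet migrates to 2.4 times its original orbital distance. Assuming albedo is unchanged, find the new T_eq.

T_eq ≈ 530 K

T_eq ∝ L^(1/4) · d^(−1/2).
T′ = 821 / 2.4^(1/2) = 530 K.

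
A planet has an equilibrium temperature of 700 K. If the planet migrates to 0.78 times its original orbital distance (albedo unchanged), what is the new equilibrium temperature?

T_eq ∝ L^(1/4) · d^(−1/2).
T′ = 700 / 0.78^(1/2) = 793 K.

T_eq ≈ 793 K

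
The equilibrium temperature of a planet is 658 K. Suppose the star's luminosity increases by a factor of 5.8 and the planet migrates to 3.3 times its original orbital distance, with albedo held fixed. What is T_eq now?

T_eq ∝ L^(1/4) · d^(−1/2).
T′ = 658 × 5.8^(1/4) / 3.3^(1/2) = 562 K.

T_eq ≈ 562 K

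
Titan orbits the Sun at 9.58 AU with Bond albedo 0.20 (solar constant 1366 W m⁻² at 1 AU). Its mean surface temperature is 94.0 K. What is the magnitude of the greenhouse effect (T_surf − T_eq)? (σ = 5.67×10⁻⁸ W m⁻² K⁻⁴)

ΔT ≈ 8.9 K

S = 1366/9.58² = 14.88 W m⁻².
T_eq = [S(1−A)/(4σ)]^(1/4) = [14.88×0.80/(4×5.67×10⁻⁸)]^(1/4) = 85.1 K.
ΔT = T_surf − T_eq = 94 − 85.1.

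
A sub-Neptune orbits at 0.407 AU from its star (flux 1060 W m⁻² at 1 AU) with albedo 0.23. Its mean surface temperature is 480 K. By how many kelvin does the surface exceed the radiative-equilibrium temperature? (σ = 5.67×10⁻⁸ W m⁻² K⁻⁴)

ΔT ≈ 96.1 K

S = 1060/0.407² = 6399 W m⁻².
T_eq = [S(1−A)/(4σ)]^(1/4) = [6399×0.77/(4×5.67×10⁻⁸)]^(1/4) = 383.9 K.
ΔT = T_surf − T_eq = 480 − 383.9.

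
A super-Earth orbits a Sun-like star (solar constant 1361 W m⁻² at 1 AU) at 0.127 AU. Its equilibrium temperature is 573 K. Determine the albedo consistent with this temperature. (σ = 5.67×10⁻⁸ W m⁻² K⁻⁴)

A ≈ 0.71

Flux at 0.127 AU: S = 1361/0.127² = 8.44×10⁴ W m⁻².
From T_eq⁴ = S(1−A)/(4σ): 1−A = 4σT_eq⁴/S.
1−A = 4 × 5.67×10⁻⁸ × (573)⁴ / 8.44×10⁴ = 0.290.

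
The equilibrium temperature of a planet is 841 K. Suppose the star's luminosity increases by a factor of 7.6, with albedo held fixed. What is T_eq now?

T_eq ∝ L^(1/4) · d^(−1/2).
T′ = 841 × 7.6^(1/4) = 1400 K.

T_eq ≈ 1400 K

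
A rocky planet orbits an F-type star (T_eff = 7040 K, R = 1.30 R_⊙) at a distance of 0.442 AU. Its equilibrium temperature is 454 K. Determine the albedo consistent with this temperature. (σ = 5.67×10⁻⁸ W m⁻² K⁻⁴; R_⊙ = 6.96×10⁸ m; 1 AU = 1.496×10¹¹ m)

R_⋆ = 1.30 × 6.96×10⁸ = 9.05×10⁸ m.
d = 0.442 AU = 6.61×10¹⁰ m.
L = 4πR_⋆²σT_⋆⁴ = 4π(9.05×10⁸)² × 5.67×10⁻⁸ × (7040)⁴ = 1.43×10²⁷ W.
S = L/(4πd²) = 2.61×10⁴ W m⁻².
From T_eq⁴ = S(1−A)/(4σ): 1−A = 4σT_eq⁴/S.
1−A = 4 × 5.67×10⁻⁸ × (454)⁴ / 2.61×10⁴ = 0.369.

A ≈ 0.63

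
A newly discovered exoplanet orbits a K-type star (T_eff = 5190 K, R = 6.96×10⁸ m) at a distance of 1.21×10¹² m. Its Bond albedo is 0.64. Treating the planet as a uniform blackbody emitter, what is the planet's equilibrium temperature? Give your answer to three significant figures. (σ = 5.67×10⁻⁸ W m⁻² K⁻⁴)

T_eq ≈ 68.2 K

L = 4πR_⋆²σT_⋆⁴ = 4π(6.96×10⁸)² × 5.67×10⁻⁸ × (5190)⁴ = 2.50×10²⁶ W.
S = L/(4πd²) = 13.6 W m⁻².
Energy balance: absorbed = emitted ⇒ πR²·S(1−A) = 4πR²·σT_eq⁴, so T_eq⁴ = S(1−A)/(4σ).
T_eq = [13.6 × 0.36 / (4 × 5.67×10⁻⁸)]^(1/4) = (2.16×10⁷)^(1/4) = 68.2 K.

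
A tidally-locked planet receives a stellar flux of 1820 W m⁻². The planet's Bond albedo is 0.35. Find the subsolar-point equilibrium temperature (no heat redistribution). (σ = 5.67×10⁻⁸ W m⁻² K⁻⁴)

At the subsolar point the surface absorbs S(1−A) and emits σT⁴ per unit area — no factor of 4, since only the local patch is in balance.
T = [1820 × 0.65 / 5.67×10⁻⁸]^(1/4) = (2.09×10¹⁰)^(1/4) = 380 K.

T_ss ≈ 380 K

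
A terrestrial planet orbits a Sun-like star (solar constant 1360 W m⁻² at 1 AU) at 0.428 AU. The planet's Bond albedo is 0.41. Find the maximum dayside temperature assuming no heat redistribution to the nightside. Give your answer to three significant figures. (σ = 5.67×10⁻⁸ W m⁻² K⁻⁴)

T_ss ≈ 527 K

Flux at 0.428 AU: S = 1360/0.428² = 7420 W m⁻².
With no redistribution each surface element balances locally: S(1−A) = σT⁴.
T = [7420 × 0.59 / 5.67×10⁻⁸]^(1/4) = (7.73×10¹⁰)^(1/4) = 527 K.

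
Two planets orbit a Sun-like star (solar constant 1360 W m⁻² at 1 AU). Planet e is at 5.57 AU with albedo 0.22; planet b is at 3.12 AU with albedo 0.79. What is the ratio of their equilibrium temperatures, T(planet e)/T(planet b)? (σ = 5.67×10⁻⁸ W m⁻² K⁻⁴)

T_eq = [S₀(1−A)/(4σd²)]^(1/4), so T ∝ (1−A)^(1/4) / √d.
T₁ = [1360×0.78/(4×5.67×10⁻⁸×5.57²)]^(1/4) = 110.81 K.
T₂ = [1360×0.21/(4×5.67×10⁻⁸×3.12²)]^(1/4) = 106.65 K.

T₁/T₂ ≈ 1.039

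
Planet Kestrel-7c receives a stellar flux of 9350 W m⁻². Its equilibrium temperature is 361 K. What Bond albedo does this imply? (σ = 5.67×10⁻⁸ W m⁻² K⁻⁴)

A ≈ 0.59

From T_eq⁴ = S(1−A)/(4σ): 1−A = 4σT_eq⁴/S.
1−A = 4 × 5.67×10⁻⁸ × (361)⁴ / 9350 = 0.412.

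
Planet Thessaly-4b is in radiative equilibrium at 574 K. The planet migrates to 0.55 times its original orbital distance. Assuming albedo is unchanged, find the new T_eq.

T_eq ∝ L^(1/4) · d^(−1/2).
T′ = 574 / 0.55^(1/2) = 774 K.

T_eq ≈ 774 K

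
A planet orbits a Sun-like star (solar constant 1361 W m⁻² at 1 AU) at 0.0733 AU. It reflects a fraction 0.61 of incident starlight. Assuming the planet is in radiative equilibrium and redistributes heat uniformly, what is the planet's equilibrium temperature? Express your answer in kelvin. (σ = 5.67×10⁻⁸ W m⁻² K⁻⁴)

Flux at 0.0733 AU: S = 1361/0.0733² = 2.53×10⁵ W m⁻².
Energy balance: absorbed = emitted ⇒ πR²·S(1−A) = 4πR²·σT_eq⁴, so T_eq⁴ = S(1−A)/(4σ).
T_eq = [2.53×10⁵ × 0.39 / (4 × 5.67×10⁻⁸)]^(1/4) = (4.36×10¹¹)^(1/4) = 812 K.

T_eq ≈ 812 K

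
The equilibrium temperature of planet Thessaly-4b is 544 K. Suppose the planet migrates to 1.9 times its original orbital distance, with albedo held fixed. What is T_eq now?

T_eq ∝ L^(1/4) · d^(−1/2).
T′ = 544 / 1.9^(1/2) = 395 K.

T_eq ≈ 395 K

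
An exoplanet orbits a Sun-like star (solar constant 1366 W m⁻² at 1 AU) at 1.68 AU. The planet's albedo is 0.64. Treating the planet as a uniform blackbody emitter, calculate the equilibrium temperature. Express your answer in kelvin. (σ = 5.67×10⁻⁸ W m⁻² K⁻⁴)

T_eq ≈ 166 K

Flux at 1.68 AU: S = 1366/1.68² = 484 W m⁻².
Energy balance: absorbed = emitted ⇒ πR²·S(1−A) = 4πR²·σT_eq⁴, so T_eq⁴ = S(1−A)/(4σ).
T_eq = [484 × 0.36 / (4 × 5.67×10⁻⁸)]^(1/4) = (7.68×10⁸)^(1/4) = 166 K.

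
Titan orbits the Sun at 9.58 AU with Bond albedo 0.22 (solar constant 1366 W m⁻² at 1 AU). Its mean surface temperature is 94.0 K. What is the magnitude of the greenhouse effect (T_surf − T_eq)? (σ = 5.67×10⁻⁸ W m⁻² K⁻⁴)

S = 1366/9.58² = 14.88 W m⁻².
T_eq = [S(1−A)/(4σ)]^(1/4) = [14.88×0.78/(4×5.67×10⁻⁸)]^(1/4) = 84.6 K.
ΔT = T_surf − T_eq = 94 − 84.6.

ΔT ≈ 9.4 K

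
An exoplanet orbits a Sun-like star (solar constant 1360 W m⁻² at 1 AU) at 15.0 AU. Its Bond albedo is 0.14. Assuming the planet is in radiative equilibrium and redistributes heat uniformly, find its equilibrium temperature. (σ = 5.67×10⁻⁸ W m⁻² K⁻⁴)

Flux at 15.0 AU: S = 1360/15.0² = 6.04 W m⁻².
Energy balance: absorbed = emitted ⇒ πR²·S(1−A) = 4πR²·σT_eq⁴, so T_eq⁴ = S(1−A)/(4σ).
T_eq = [6.04 × 0.86 / (4 × 5.67×10⁻⁸)]^(1/4) = (2.29×10⁷)^(1/4) = 69.2 K.

T_eq ≈ 69.2 K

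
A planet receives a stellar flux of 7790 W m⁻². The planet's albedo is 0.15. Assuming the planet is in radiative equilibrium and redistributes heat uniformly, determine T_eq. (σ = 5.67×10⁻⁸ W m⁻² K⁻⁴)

T_eq ≈ 413 K

Energy balance: absorbed = emitted ⇒ πR²·S(1−A) = 4πR²·σT_eq⁴, so T_eq⁴ = S(1−A)/(4σ).
T_eq = [7790 × 0.85 / (4 × 5.67×10⁻⁸)]^(1/4) = (2.92×10¹⁰)^(1/4) = 413 K.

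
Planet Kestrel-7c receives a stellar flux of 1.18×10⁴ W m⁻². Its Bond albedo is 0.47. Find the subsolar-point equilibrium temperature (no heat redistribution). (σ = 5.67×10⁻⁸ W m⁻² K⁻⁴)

T_ss ≈ 576 K

At the subsolar point the surface absorbs S(1−A) and emits σT⁴ per unit area — no factor of 4, since only the local patch is in balance.
T = [1.18×10⁴ × 0.53 / 5.67×10⁻⁸]^(1/4) = (1.10×10¹¹)^(1/4) = 576 K.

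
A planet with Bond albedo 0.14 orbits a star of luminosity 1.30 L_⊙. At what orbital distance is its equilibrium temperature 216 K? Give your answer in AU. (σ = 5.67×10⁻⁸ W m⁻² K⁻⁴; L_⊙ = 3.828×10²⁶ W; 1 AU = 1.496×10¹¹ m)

d ≈ 1.76 AU

L = 1.30 × 3.828×10²⁶ = 4.98×10²⁶ W.
From T_eq⁴ = L(1−A)/(16πσd²): d = √[L(1−A)/(16πσT_eq⁴)].
d = √[4.98×10²⁶ × 0.86 / (16π × 5.67×10⁻⁸ × (216)⁴)] = 2.63×10¹¹ m = 1.76 AU.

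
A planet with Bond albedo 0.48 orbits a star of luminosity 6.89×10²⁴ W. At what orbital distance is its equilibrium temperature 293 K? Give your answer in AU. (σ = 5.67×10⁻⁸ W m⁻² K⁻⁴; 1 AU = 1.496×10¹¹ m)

From T_eq⁴ = L(1−A)/(16πσd²): d = √[L(1−A)/(16πσT_eq⁴)].
d = √[6.89×10²⁴ × 0.52 / (16π × 5.67×10⁻⁸ × (293)⁴)] = 1.31×10¹⁰ m = 0.0873 AU.

d ≈ 0.0873 AU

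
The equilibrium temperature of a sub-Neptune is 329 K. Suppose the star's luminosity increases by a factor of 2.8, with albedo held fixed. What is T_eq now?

T_eq ∝ L^(1/4) · d^(−1/2).
T′ = 329 × 2.8^(1/4) = 426 K.

T_eq ≈ 426 K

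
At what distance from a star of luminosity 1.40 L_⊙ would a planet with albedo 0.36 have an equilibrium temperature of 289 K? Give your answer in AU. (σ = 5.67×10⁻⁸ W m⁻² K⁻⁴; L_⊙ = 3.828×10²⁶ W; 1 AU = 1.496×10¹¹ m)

d ≈ 0.878 AU

L = 1.40 × 3.828×10²⁶ = 5.36×10²⁶ W.
From T_eq⁴ = L(1−A)/(16πσd²): d = √[L(1−A)/(16πσT_eq⁴)].
d = √[5.36×10²⁶ × 0.64 / (16π × 5.67×10⁻⁸ × (289)⁴)] = 1.31×10¹¹ m = 0.878 AU.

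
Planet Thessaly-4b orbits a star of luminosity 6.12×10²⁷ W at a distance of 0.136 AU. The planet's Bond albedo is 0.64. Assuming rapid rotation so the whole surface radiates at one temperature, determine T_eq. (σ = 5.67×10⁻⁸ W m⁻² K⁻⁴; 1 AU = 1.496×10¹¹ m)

d = 0.136 AU = 2.03×10¹⁰ m.
Flux: S = L/(4πd²) = 6.12×10²⁷/(4π×(2.03×10¹⁰)²) = 1.18×10⁶ W m⁻².
Energy balance: absorbed = emitted ⇒ πR²·S(1−A) = 4πR²·σT_eq⁴, so T_eq⁴ = S(1−A)/(4σ).
T_eq = [1.18×10⁶ × 0.36 / (4 × 5.67×10⁻⁸)]^(1/4) = (1.87×10¹²)^(1/4) = 1170 K.

T_eq ≈ 1170 K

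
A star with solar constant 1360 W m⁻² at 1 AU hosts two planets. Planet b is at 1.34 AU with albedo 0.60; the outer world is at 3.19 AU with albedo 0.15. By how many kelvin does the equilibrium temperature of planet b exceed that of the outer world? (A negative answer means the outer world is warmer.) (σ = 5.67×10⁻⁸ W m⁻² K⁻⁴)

ΔT ≈ 41.6 K

T_eq = [S₀(1−A)/(4σd²)]^(1/4), so T ∝ (1−A)^(1/4) / √d.
T₁ = [1360×0.40/(4×5.67×10⁻⁸×1.34²)]^(1/4) = 191.18 K.
T₂ = [1360×0.85/(4×5.67×10⁻⁸×3.19²)]^(1/4) = 149.60 K.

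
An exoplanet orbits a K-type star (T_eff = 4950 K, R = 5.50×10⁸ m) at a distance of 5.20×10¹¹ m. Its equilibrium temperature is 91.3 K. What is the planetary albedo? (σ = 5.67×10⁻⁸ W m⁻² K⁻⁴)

A ≈ 0.59

L = 4πR_⋆²σT_⋆⁴ = 4π(5.50×10⁸)² × 5.67×10⁻⁸ × (4950)⁴ = 1.29×10²⁶ W.
S = L/(4πd²) = 38.1 W m⁻².
From T_eq⁴ = S(1−A)/(4σ): 1−A = 4σT_eq⁴/S.
1−A = 4 × 5.67×10⁻⁸ × (91.3)⁴ / 38.1 = 0.414.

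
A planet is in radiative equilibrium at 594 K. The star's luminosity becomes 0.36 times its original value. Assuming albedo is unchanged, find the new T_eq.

T_eq ≈ 460 K

T_eq ∝ L^(1/4) · d^(−1/2).
T′ = 594 × 0.36^(1/4) = 460 K.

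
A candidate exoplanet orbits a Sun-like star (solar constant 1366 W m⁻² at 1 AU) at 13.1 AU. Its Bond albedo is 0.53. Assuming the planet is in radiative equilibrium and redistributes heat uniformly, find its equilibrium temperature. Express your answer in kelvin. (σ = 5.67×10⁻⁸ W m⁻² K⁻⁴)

Flux at 13.1 AU: S = 1366/13.1² = 7.96 W m⁻².
Energy balance: absorbed = emitted ⇒ πR²·S(1−A) = 4πR²·σT_eq⁴, so T_eq⁴ = S(1−A)/(4σ).
T_eq = [7.96 × 0.47 / (4 × 5.67×10⁻⁸)]^(1/4) = (1.65×10⁷)^(1/4) = 63.7 K.

T_eq ≈ 63.7 K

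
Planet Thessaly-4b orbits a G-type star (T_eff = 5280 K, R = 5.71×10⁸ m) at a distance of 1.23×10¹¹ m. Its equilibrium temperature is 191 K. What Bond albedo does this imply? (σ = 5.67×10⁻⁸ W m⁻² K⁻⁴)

A ≈ 0.68

L = 4πR_⋆²σT_⋆⁴ = 4π(5.71×10⁸)² × 5.67×10⁻⁸ × (5280)⁴ = 1.81×10²⁶ W.
S = L/(4πd²) = 950 W m⁻².
From T_eq⁴ = S(1−A)/(4σ): 1−A = 4σT_eq⁴/S.
1−A = 4 × 5.67×10⁻⁸ × (191)⁴ / 950 = 0.318.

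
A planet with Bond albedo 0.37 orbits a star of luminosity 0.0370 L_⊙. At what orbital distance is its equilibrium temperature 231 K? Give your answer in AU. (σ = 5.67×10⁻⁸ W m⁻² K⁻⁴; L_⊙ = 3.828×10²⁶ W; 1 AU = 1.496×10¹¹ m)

L = 0.0370 × 3.828×10²⁶ = 1.42×10²⁵ W.
From T_eq⁴ = L(1−A)/(16πσd²): d = √[L(1−A)/(16πσT_eq⁴)].
d = √[1.42×10²⁵ × 0.63 / (16π × 5.67×10⁻⁸ × (231)⁴)] = 3.32×10¹⁰ m = 0.222 AU.

d ≈ 0.222 AU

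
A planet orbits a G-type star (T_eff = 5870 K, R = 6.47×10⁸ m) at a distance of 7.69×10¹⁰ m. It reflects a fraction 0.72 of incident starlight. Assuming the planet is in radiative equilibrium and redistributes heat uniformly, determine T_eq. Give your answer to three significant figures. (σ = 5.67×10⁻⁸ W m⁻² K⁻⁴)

T_eq ≈ 277 K

L = 4πR_⋆²σT_⋆⁴ = 4π(6.47×10⁸)² × 5.67×10⁻⁸ × (5870)⁴ = 3.54×10²⁶ W.
S = L/(4πd²) = 4770 W m⁻².
Energy balance: absorbed = emitted ⇒ πR²·S(1−A) = 4πR²·σT_eq⁴, so T_eq⁴ = S(1−A)/(4σ).
T_eq = [4770 × 0.28 / (4 × 5.67×10⁻⁸)]^(1/4) = (5.88×10⁹)^(1/4) = 277 K.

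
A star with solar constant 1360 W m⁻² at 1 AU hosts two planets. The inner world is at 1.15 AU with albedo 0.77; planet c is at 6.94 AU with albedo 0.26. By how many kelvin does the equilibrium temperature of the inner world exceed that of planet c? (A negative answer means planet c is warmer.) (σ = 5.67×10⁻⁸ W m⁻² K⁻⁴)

ΔT ≈ 81.7 K

T_eq = [S₀(1−A)/(4σd²)]^(1/4), so T ∝ (1−A)^(1/4) / √d.
T₁ = [1360×0.23/(4×5.67×10⁻⁸×1.15²)]^(1/4) = 179.70 K.
T₂ = [1360×0.74/(4×5.67×10⁻⁸×6.94²)]^(1/4) = 97.97 K.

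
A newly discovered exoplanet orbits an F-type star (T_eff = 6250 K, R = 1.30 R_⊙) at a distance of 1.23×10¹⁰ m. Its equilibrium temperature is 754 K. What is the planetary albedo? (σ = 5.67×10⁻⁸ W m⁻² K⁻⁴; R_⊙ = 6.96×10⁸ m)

R_⋆ = 1.30 × 6.96×10⁸ = 9.05×10⁸ m.
L = 4πR_⋆²σT_⋆⁴ = 4π(9.05×10⁸)² × 5.67×10⁻⁸ × (6250)⁴ = 8.90×10²⁶ W.
S = L/(4πd²) = 4.68×10⁵ W m⁻².
From T_eq⁴ = S(1−A)/(4σ): 1−A = 4σT_eq⁴/S.
1−A = 4 × 5.67×10⁻⁸ × (754)⁴ / 4.68×10⁵ = 0.157.

A ≈ 0.84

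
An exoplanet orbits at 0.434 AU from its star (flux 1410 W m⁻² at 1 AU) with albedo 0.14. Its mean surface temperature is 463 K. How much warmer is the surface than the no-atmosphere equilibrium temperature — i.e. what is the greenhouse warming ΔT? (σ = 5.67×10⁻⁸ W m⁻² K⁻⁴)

S = 1410/0.434² = 7486 W m⁻².
T_eq = [S(1−A)/(4σ)]^(1/4) = [7486×0.86/(4×5.67×10⁻⁸)]^(1/4) = 410.5 K.
ΔT = T_surf − T_eq = 463 − 410.5.

ΔT ≈ 52.5 K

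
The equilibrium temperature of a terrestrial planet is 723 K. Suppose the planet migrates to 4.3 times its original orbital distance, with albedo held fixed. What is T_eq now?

T_eq ≈ 349 K

T_eq ∝ L^(1/4) · d^(−1/2).
T′ = 723 / 4.3^(1/2) = 349 K.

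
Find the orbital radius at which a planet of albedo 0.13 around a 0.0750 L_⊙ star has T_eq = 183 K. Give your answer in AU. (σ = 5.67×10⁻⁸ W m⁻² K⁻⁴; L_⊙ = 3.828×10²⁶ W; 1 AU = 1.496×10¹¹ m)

L = 0.0750 × 3.828×10²⁶ = 2.87×10²⁵ W.
From T_eq⁴ = L(1−A)/(16πσd²): d = √[L(1−A)/(16πσT_eq⁴)].
d = √[2.87×10²⁵ × 0.87 / (16π × 5.67×10⁻⁸ × (183)⁴)] = 8.84×10¹⁰ m = 0.591 AU.

d ≈ 0.591 AU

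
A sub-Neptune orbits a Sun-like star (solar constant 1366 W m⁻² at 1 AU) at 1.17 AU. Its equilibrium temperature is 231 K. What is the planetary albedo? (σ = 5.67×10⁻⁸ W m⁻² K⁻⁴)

A ≈ 0.35

Flux at 1.17 AU: S = 1366/1.17² = 998 W m⁻².
From T_eq⁴ = S(1−A)/(4σ): 1−A = 4σT_eq⁴/S.
1−A = 4 × 5.67×10⁻⁸ × (231)⁴ / 998 = 0.647.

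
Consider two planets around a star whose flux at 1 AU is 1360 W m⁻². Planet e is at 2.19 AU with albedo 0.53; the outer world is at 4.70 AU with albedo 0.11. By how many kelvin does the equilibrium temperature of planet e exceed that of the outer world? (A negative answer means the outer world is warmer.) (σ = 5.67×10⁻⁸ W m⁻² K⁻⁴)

T_eq = [S₀(1−A)/(4σd²)]^(1/4), so T ∝ (1−A)^(1/4) / √d.
T₁ = [1360×0.47/(4×5.67×10⁻⁸×2.19²)]^(1/4) = 155.70 K.
T₂ = [1360×0.89/(4×5.67×10⁻⁸×4.70²)]^(1/4) = 124.67 K.

ΔT ≈ 31.0 K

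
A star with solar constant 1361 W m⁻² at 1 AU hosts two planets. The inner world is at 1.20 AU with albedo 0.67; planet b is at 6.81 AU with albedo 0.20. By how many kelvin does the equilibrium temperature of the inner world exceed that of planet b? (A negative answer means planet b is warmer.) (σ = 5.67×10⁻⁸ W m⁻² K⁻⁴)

T_eq = [S₀(1−A)/(4σd²)]^(1/4), so T ∝ (1−A)^(1/4) / √d.
T₁ = [1361×0.33/(4×5.67×10⁻⁸×1.20²)]^(1/4) = 192.57 K.
T₂ = [1361×0.80/(4×5.67×10⁻⁸×6.81²)]^(1/4) = 100.87 K.

ΔT ≈ 91.7 K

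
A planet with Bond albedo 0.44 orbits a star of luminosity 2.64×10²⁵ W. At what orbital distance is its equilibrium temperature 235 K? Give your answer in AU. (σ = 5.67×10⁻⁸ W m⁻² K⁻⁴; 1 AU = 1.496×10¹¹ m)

d ≈ 0.276 AU

From T_eq⁴ = L(1−A)/(16πσd²): d = √[L(1−A)/(16πσT_eq⁴)].
d = √[2.64×10²⁵ × 0.56 / (16π × 5.67×10⁻⁸ × (235)⁴)] = 4.12×10¹⁰ m = 0.276 AU.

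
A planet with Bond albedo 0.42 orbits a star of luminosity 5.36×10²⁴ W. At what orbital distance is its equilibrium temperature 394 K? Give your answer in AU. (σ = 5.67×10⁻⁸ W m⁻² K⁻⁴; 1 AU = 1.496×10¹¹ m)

From T_eq⁴ = L(1−A)/(16πσd²): d = √[L(1−A)/(16πσT_eq⁴)].
d = √[5.36×10²⁴ × 0.58 / (16π × 5.67×10⁻⁸ × (394)⁴)] = 6.73×10⁹ m = 0.0450 AU.

d ≈ 0.0450 AU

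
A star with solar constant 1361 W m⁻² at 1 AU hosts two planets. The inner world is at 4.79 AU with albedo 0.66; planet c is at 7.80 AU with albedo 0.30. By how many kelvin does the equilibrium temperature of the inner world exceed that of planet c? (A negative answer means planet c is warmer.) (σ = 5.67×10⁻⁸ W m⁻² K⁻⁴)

ΔT ≈ 6.0 K

T_eq = [S₀(1−A)/(4σd²)]^(1/4), so T ∝ (1−A)^(1/4) / √d.
T₁ = [1361×0.34/(4×5.67×10⁻⁸×4.79²)]^(1/4) = 97.11 K.
T₂ = [1361×0.70/(4×5.67×10⁻⁸×7.80²)]^(1/4) = 91.16 K.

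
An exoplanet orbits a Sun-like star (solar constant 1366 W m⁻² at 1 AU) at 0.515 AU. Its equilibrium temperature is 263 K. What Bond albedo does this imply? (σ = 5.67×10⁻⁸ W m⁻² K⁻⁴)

A ≈ 0.79

Flux at 0.515 AU: S = 1366/0.515² = 5150 W m⁻².
From T_eq⁴ = S(1−A)/(4σ): 1−A = 4σT_eq⁴/S.
1−A = 4 × 5.67×10⁻⁸ × (263)⁴ / 5150 = 0.211.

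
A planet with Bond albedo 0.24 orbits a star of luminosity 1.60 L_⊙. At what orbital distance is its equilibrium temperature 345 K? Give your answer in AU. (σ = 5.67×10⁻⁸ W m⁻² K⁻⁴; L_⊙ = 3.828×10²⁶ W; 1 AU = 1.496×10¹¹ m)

d ≈ 0.718 AU

L = 1.60 × 3.828×10²⁶ = 6.12×10²⁶ W.
From T_eq⁴ = L(1−A)/(16πσd²): d = √[L(1−A)/(16πσT_eq⁴)].
d = √[6.12×10²⁶ × 0.76 / (16π × 5.67×10⁻⁸ × (345)⁴)] = 1.07×10¹¹ m = 0.718 AU.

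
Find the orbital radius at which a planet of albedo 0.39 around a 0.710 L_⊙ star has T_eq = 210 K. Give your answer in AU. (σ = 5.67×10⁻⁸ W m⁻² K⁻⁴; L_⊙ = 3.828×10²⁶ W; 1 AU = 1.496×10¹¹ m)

d ≈ 1.16 AU

L = 0.710 × 3.828×10²⁶ = 2.72×10²⁶ W.
From T_eq⁴ = L(1−A)/(16πσd²): d = √[L(1−A)/(16πσT_eq⁴)].
d = √[2.72×10²⁶ × 0.61 / (16π × 5.67×10⁻⁸ × (210)⁴)] = 1.73×10¹¹ m = 1.16 AU.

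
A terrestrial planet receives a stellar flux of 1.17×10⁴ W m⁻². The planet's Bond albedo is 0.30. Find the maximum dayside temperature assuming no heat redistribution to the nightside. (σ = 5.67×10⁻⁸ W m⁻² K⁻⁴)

With no redistribution each surface element balances locally: S(1−A) = σT⁴.
T = [1.17×10⁴ × 0.70 / 5.67×10⁻⁸]^(1/4) = (1.44×10¹¹)^(1/4) = 616 K.

T_ss ≈ 616 K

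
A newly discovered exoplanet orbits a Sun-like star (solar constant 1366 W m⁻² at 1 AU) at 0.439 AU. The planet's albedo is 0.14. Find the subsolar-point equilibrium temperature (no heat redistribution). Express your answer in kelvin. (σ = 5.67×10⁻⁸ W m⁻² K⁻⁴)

Flux at 0.439 AU: S = 1366/0.439² = 7090 W m⁻².
At the subsolar point the surface absorbs S(1−A) and emits σT⁴ per unit area — no factor of 4, since only the local patch is in balance.
T = [7090 × 0.86 / 5.67×10⁻⁸]^(1/4) = (1.08×10¹¹)^(1/4) = 573 K.

T_ss ≈ 573 K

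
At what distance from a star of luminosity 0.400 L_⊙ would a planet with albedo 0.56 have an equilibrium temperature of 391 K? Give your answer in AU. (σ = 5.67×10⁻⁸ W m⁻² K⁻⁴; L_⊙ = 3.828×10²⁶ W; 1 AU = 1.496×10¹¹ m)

L = 0.400 × 3.828×10²⁶ = 1.53×10²⁶ W.
From T_eq⁴ = L(1−A)/(16πσd²): d = √[L(1−A)/(16πσT_eq⁴)].
d = √[1.53×10²⁶ × 0.44 / (16π × 5.67×10⁻⁸ × (391)⁴)] = 3.18×10¹⁰ m = 0.213 AU.

d ≈ 0.213 AU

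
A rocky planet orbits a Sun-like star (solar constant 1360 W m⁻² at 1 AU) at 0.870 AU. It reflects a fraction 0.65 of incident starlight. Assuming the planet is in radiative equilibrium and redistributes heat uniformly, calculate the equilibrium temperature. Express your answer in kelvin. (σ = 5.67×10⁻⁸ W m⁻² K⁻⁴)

Flux at 0.870 AU: S = 1360/0.870² = 1800 W m⁻².
Energy balance: absorbed = emitted ⇒ πR²·S(1−A) = 4πR²·σT_eq⁴, so T_eq⁴ = S(1−A)/(4σ).
T_eq = [1800 × 0.35 / (4 × 5.67×10⁻⁸)]^(1/4) = (2.77×10⁹)^(1/4) = 229 K.

T_eq ≈ 229 K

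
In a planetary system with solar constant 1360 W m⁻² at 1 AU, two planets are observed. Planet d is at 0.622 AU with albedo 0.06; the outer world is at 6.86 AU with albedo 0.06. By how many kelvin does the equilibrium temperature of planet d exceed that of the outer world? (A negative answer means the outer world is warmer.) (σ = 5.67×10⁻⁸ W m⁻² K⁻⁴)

T_eq = [S₀(1−A)/(4σd²)]^(1/4), so T ∝ (1−A)^(1/4) / √d.
T₁ = [1360×0.94/(4×5.67×10⁻⁸×0.622²)]^(1/4) = 347.42 K.
T₂ = [1360×0.94/(4×5.67×10⁻⁸×6.86²)]^(1/4) = 104.61 K.

ΔT ≈ 242.8 K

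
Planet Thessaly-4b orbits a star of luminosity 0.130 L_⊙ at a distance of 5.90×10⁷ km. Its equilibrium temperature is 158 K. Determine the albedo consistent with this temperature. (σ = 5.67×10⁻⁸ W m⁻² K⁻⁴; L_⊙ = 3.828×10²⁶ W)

A ≈ 0.88

d = 5.90×10⁷ km = 5.90×10¹⁰ m.
L = 0.130 × 3.828×10²⁶ = 4.98×10²⁵ W.
Flux: S = L/(4πd²) = 4.98×10²⁵/(4π×(5.90×10¹⁰)²) = 1140 W m⁻².
From T_eq⁴ = S(1−A)/(4σ): 1−A = 4σT_eq⁴/S.
1−A = 4 × 5.67×10⁻⁸ × (158)⁴ / 1140 = 0.124.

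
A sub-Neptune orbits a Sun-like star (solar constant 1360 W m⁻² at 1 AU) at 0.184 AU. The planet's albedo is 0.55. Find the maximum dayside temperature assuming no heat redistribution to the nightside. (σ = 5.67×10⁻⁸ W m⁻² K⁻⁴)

T_ss ≈ 751 K

Flux at 0.184 AU: S = 1360/0.184² = 4.02×10⁴ W m⁻².
With no redistribution each surface element balances locally: S(1−A) = σT⁴.
T = [4.02×10⁴ × 0.45 / 5.67×10⁻⁸]^(1/4) = (3.19×10¹¹)^(1/4) = 751 K.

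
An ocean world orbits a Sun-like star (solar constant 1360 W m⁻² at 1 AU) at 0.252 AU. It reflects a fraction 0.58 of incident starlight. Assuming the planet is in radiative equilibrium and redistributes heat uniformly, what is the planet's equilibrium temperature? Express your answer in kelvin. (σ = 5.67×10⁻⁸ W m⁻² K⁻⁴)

T_eq ≈ 446 K

Flux at 0.252 AU: S = 1360/0.252² = 2.14×10⁴ W m⁻².
Energy balance: absorbed = emitted ⇒ πR²·S(1−A) = 4πR²·σT_eq⁴, so T_eq⁴ = S(1−A)/(4σ).
T_eq = [2.14×10⁴ × 0.42 / (4 × 5.67×10⁻⁸)]^(1/4) = (3.97×10¹⁰)^(1/4) = 446 K.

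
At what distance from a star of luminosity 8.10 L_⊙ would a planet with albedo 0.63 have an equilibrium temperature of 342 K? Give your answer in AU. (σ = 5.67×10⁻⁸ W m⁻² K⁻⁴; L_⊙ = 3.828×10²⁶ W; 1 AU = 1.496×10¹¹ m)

d ≈ 1.15 AU

L = 8.10 × 3.828×10²⁶ = 3.10×10²⁷ W.
From T_eq⁴ = L(1−A)/(16πσd²): d = √[L(1−A)/(16πσT_eq⁴)].
d = √[3.10×10²⁷ × 0.37 / (16π × 5.67×10⁻⁸ × (342)⁴)] = 1.72×10¹¹ m = 1.15 AU.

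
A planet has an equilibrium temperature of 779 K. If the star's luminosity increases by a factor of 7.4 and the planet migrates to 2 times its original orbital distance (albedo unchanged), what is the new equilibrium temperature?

T_eq ≈ 909 K

T_eq ∝ L^(1/4) · d^(−1/2).
T′ = 779 × 7.4^(1/4) / 2^(1/2) = 909 K.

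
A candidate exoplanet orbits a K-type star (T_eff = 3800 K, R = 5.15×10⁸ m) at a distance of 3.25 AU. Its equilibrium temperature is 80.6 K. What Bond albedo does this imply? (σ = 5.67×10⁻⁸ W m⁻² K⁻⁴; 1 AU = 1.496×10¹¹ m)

d = 3.25 AU = 4.86×10¹¹ m.
L = 4πR_⋆²σT_⋆⁴ = 4π(5.15×10⁸)² × 5.67×10⁻⁸ × (3800)⁴ = 3.94×10²⁵ W.
S = L/(4πd²) = 13.3 W m⁻².
From T_eq⁴ = S(1−A)/(4σ): 1−A = 4σT_eq⁴/S.
1−A = 4 × 5.67×10⁻⁸ × (80.6)⁴ / 13.3 = 0.722.

A ≈ 0.28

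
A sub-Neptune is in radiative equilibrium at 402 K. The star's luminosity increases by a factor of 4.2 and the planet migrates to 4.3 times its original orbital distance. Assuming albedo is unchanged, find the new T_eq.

T_eq ∝ L^(1/4) · d^(−1/2).
T′ = 402 × 4.2^(1/4) / 4.3^(1/2) = 278 K.

T_eq ≈ 278 K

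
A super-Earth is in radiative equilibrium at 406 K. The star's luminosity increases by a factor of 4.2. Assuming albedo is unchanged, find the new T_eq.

T_eq ∝ L^(1/4) · d^(−1/2).
T′ = 406 × 4.2^(1/4) = 581 K.

T_eq ≈ 581 K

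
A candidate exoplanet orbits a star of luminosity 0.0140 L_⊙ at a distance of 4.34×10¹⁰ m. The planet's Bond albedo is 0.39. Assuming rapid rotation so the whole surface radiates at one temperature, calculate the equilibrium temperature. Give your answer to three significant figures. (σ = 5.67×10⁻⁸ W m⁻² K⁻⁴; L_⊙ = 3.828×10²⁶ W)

L = 0.0140 × 3.828×10²⁶ = 5.36×10²⁴ W.
Flux: S = L/(4πd²) = 5.36×10²⁴/(4π×(4.34×10¹⁰)²) = 226 W m⁻².
Energy balance: absorbed = emitted ⇒ πR²·S(1−A) = 4πR²·σT_eq⁴, so T_eq⁴ = S(1−A)/(4σ).
T_eq = [226 × 0.61 / (4 × 5.67×10⁻⁸)]^(1/4) = (6.09×10⁸)^(1/4) = 157 K.

T_eq ≈ 157 K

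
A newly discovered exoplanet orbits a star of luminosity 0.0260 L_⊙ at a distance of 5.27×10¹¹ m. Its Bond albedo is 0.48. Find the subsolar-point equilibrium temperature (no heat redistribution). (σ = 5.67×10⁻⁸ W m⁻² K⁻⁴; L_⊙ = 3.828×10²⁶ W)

L = 0.0260 × 3.828×10²⁶ = 9.95×10²⁴ W.
Flux: S = L/(4πd²) = 9.95×10²⁴/(4π×(5.27×10¹¹)²) = 2.85 W m⁻².
At the subsolar point the surface absorbs S(1−A) and emits σT⁴ per unit area — no factor of 4, since only the local patch is in balance.
T = [2.85 × 0.52 / 5.67×10⁻⁸]^(1/4) = (2.62×10⁷)^(1/4) = 71.5 K.

T_ss ≈ 71.5 K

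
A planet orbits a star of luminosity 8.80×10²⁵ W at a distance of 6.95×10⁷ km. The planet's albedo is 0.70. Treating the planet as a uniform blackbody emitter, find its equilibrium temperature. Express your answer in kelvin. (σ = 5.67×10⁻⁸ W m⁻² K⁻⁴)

T_eq ≈ 209 K

d = 6.95×10⁷ km = 6.95×10¹⁰ m.
Flux: S = L/(4πd²) = 8.80×10²⁵/(4π×(6.95×10¹⁰)²) = 1450 W m⁻².
Energy balance: absorbed = emitted ⇒ πR²·S(1−A) = 4πR²·σT_eq⁴, so T_eq⁴ = S(1−A)/(4σ).
T_eq = [1450 × 0.30 / (4 × 5.67×10⁻⁸)]^(1/4) = (1.92×10⁹)^(1/4) = 209 K.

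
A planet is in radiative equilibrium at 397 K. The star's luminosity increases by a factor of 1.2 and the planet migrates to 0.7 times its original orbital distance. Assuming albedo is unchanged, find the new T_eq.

T_eq ≈ 497 K

T_eq ∝ L^(1/4) · d^(−1/2).
T′ = 397 × 1.2^(1/4) / 0.7^(1/2) = 497 K.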